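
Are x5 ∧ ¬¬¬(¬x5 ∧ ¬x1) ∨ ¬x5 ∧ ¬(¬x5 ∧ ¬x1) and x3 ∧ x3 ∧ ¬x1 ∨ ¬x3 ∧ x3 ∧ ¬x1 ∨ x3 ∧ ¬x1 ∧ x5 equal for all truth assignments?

No

E1: x5 ∧ ¬¬¬(¬x5 ∧ ¬x1) ∨ ¬x5 ∧ ¬(¬x5 ∧ ¬x1)
    = x5 ∧ ¬(¬x5 ∧ ¬x1) ∨ ¬x5 ∧ ¬(¬x5 ∧ ¬x1)
    = ¬(¬x5 ∧ ¬x1)
    = x5 ∨ x1
E2: x3 ∧ x3 ∧ ¬x1 ∨ ¬x3 ∧ x3 ∧ ¬x1 ∨ x3 ∧ ¬x1 ∧ x5
    = x3 ∧ ¬x1 ∨ x3 ∧ ¬x1 ∧ x5
    = x3 ∧ ¬x1
These differ: at x1=1, x3=0, x5=1, E1 = 1 but E2 = 0.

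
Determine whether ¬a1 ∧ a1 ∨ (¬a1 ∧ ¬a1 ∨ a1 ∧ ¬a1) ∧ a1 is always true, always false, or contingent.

¬a1 ∧ a1 ∨ (¬a1 ∧ ¬a1 ∨ a1 ∧ ¬a1) ∧ a1
= ¬a1 ∧ a1 ∨ ¬a1 ∧ a1
= ¬a1 ∧ a1
= False

always false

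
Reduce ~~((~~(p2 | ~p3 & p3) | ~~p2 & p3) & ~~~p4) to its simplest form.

p2 & ~p4

~~((~~(p2 | ~p3 & p3) | ~~p2 & p3) & ~~~p4)
= ~~((~~p2 | ~~p2 & p3) & ~~~p4)
= ~~(~~p2 & ~~~p4)
= ~~(~~p2 & ~p4)
= ~~(p2 & ~p4)
= p2 & ~p4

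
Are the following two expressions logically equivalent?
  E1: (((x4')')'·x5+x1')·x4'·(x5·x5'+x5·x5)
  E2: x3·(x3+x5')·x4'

No

E1: (((x4')')'·x5+x1')·x4'·(x5·x5'+x5·x5)
    = (((x4')')'·x5+x1')·x4'·x5   (distribution)
    = (x4'·x5+x1')·x4'·x5   (double negation)
    = x4'·x5   (absorption)
E2: x3·(x3+x5')·x4'
    = x3·x4'   (absorption)
These differ: at x1=0, x3=1, x4=0, x5=0, E1 = 0 but E2 = 1.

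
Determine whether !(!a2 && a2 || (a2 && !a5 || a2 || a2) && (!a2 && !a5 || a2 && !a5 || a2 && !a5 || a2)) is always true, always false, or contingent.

contingent

!(!a2 && a2 || (a2 && !a5 || a2 || a2) && (!a2 && !a5 || a2 && !a5 || a2 && !a5 || a2))
= !(!a2 && a2 || a2 && (!a2 && !a5 || a2 && !a5) || a2 && !a5 || a2)   (distribution)
= !(a2 && (!a2 && !a5 || a2 && !a5) || a2 && !a5 || a2)   (complement / identity)
= !(a2 && !a5 || a2 && !a5 || a2)   (distribution)
= !(a2 && !a5 || a2)   (absorption)
= !a2   (absorption)
This depends on a2, so it is not a constant.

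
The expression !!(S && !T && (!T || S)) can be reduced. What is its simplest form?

!!(S && !T && (!T || S))
= S && !T && (!T || S)
= S && !T

S && !T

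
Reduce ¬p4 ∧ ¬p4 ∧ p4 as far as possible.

False

¬p4 ∧ ¬p4 ∧ p4
= ¬p4 ∧ p4   — idempotence
= False   — complement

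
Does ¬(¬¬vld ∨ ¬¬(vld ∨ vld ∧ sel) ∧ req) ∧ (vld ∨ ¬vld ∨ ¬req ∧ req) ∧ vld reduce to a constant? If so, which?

¬(¬¬vld ∨ ¬¬(vld ∨ vld ∧ sel) ∧ req) ∧ (vld ∨ ¬vld ∨ ¬req ∧ req) ∧ vld
= ¬(¬¬vld ∨ ¬¬vld ∧ req) ∧ (vld ∨ ¬vld ∨ ¬req ∧ req) ∧ vld   (absorption)
= ¬¬¬vld ∧ (vld ∨ ¬vld ∨ ¬req ∧ req) ∧ vld   (absorption)
= ¬¬¬vld ∧ (vld ∨ ¬vld) ∧ vld   (complement / identity)
= ¬vld ∧ (vld ∨ ¬vld) ∧ vld   (double negation)
= ¬vld ∧ vld   (complement / identity)
= False   (complement)

yes, False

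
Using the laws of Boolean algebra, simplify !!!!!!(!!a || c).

!!!!!!(!!a || c)
= !!!!(!!a || c)   (double negation)
= !!(!!a || c)   (double negation)
= !!a || c   (double negation)
= a || c   (double negation)

a || c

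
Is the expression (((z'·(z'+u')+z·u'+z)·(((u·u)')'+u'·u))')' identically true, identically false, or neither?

(((z'·(z'+u')+z·u'+z)·(((u·u)')'+u'·u))')'
= (((z'·(z'+u')+z·u'+z)·(u·u+u'·u))')'   [double negation]
= (((z'·(z'+u')+z·u'+z)·u)')'   [distribution]
= (((z'+z·u'+z)·u)')'   [absorption]
= (((z'+z)·u)')'   [absorption]
= (u')'   [complement / identity]
= u   [double negation]
This depends on u, so it is not a constant.

neither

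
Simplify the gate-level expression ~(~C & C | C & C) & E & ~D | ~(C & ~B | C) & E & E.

~C & E

~(~C & C | C & C) & E & ~D | ~(C & ~B | C) & E & E
= ~C & E & ~D | ~(C & ~B | C) & E & E   — distribution
= ~C & E & ~D | ~C & E & E   — absorption
= ~C & E & ~D | ~C & E   — idempotence
= ~C & E   — absorption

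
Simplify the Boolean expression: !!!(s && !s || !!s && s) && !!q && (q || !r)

!!!(s && !s || !!s && s) && !!q && (q || !r)
= !!!(s && !s || !!s && s) && q && (q || !r)   (double negation)
= !!!(s && !s || s && s) && q && (q || !r)   (double negation)
= !!!(s && !s || s && s) && q   (absorption)
= !!!s && q   (distribution)
= !s && q   (double negation)

!s && q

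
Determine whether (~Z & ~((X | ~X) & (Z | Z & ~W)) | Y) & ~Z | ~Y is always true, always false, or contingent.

(~Z & ~((X | ~X) & (Z | Z & ~W)) | Y) & ~Z | ~Y
= (~Z & ~((X | ~X) & Z) | Y) & ~Z | ~Y   [absorption]
= (~Z & ~Z | Y) & ~Z | ~Y   [complement / identity]
= (~Z | Y) & ~Z | ~Y   [idempotence]
= ~Z | ~Y   [absorption]
This depends on Y, Z, so it is not a constant.

contingent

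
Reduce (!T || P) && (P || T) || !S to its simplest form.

(!T || P) && (P || T) || !S
= P || !T && T || !S   (distribution)
= P || !S   (complement / identity)

P || !S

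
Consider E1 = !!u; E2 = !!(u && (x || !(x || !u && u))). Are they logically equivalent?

Yes

E1: !!u
    = u
E2: !!(u && (x || !(x || !u && u)))
    = !!(u && (x || !x))
    = !!u
    = u
Both reduce to u, so they are equivalent.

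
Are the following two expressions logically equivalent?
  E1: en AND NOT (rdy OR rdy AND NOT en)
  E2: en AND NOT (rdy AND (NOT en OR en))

E1: en AND NOT (rdy OR rdy AND NOT en)
    = en AND NOT rdy   — absorption
E2: en AND NOT (rdy AND (NOT en OR en))
    = en AND NOT rdy   — complement / identity
Both reduce to en AND NOT rdy, so they are equivalent.

Yes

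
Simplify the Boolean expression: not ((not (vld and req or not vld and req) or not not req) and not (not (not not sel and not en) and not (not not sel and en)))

not sel

not ((not (vld and req or not vld and req) or not not req) and not (not (not not sel and not en) and not (not not sel and en)))
= not ((not req or not not req) and not (not (not not sel and not en) and not (not not sel and en)))   (distribution)
= not ((not req or not not req) and (not not sel and not en or not not sel and en))   (De Morgan)
= not ((not req or not not req) and not not sel)   (distribution)
= not ((not req or req) and not not sel)   (double negation)
= not not not sel   (complement / identity)
= not sel   (double negation)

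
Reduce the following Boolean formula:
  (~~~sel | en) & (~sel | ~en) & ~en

~sel & ~en

(~~~sel | en) & (~sel | ~en) & ~en
= (~sel | en) & (~sel | ~en) & ~en
= (en & ~en | ~sel) & ~en
= ~sel & ~en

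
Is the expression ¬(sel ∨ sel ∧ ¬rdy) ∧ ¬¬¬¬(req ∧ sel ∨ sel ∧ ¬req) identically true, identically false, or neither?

¬(sel ∨ sel ∧ ¬rdy) ∧ ¬¬¬¬(req ∧ sel ∨ sel ∧ ¬req)
= ¬(sel ∨ sel ∧ ¬rdy) ∧ ¬¬(req ∧ sel ∨ sel ∧ ¬req)
= ¬(sel ∨ sel ∧ ¬rdy) ∧ (req ∧ sel ∨ sel ∧ ¬req)
= ¬(sel ∨ sel ∧ ¬rdy) ∧ sel
= ¬sel ∧ sel
= False

identically false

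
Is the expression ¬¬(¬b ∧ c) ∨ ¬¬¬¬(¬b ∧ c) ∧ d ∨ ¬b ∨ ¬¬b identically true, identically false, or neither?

¬¬(¬b ∧ c) ∨ ¬¬¬¬(¬b ∧ c) ∧ d ∨ ¬b ∨ ¬¬b
= ¬¬(¬b ∧ c) ∨ ¬¬(¬b ∧ c) ∧ d ∨ ¬b ∨ ¬¬b
= ¬¬(¬b ∧ c) ∨ ¬b ∨ ¬¬b
= ¬b ∧ c ∨ ¬b ∨ ¬¬b
= ¬b ∨ ¬¬b
= ¬b ∨ b
= True

identically true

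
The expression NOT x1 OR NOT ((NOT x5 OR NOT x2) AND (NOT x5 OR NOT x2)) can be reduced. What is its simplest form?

NOT x1 OR NOT ((NOT x5 OR NOT x2) AND (NOT x5 OR NOT x2))
= NOT x1 OR NOT (NOT x5 OR NOT x2)   [idempotence]
= NOT x1 OR x5 AND x2   [De Morgan]

NOT x1 OR x5 AND x2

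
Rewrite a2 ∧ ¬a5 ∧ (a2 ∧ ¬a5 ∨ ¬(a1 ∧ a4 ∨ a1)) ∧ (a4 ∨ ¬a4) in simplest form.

a2 ∧ ¬a5 ∧ (a2 ∧ ¬a5 ∨ ¬(a1 ∧ a4 ∨ a1)) ∧ (a4 ∨ ¬a4)
= a2 ∧ ¬a5 ∧ (a2 ∧ ¬a5 ∨ ¬(a1 ∧ a4 ∨ a1))   [complement / identity]
= a2 ∧ ¬a5 ∧ (a2 ∧ ¬a5 ∨ ¬a1)   [absorption]
= a2 ∧ ¬a5   [absorption]

a2 ∧ ¬a5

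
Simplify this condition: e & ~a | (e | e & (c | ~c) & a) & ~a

e & ~a | (e | e & (c | ~c) & a) & ~a
= e & ~a | (e | e & a) & ~a   (complement / identity)
= e & ~a | e & ~a   (absorption)
= e & ~a   (idempotence)

e & ~a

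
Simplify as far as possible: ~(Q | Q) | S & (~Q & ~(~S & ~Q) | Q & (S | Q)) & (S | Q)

~Q | S

~(Q | Q) | S & (~Q & ~(~S & ~Q) | Q & (S | Q)) & (S | Q)
= ~Q | S & (~Q & ~(~S & ~Q) | Q & (S | Q)) & (S | Q)   — idempotence
= ~Q | S & (~Q & (S | Q) | Q & (S | Q)) & (S | Q)   — De Morgan
= ~Q | S & (S | Q) & (S | Q)   — distribution
= ~Q | S & (S | Q)   — idempotence
= ~Q | S   — absorption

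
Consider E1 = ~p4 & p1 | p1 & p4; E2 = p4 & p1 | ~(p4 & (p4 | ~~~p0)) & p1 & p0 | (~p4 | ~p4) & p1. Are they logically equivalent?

E1: ~p4 & p1 | p1 & p4
    = p1   — distribution
E2: p4 & p1 | ~(p4 & (p4 | ~~~p0)) & p1 & p0 | (~p4 | ~p4) & p1
    = p4 & p1 | ~(p4 & (p4 | ~p0)) & p1 & p0 | (~p4 | ~p4) & p1   — double negation
    = p4 & p1 | ~p4 & p1 & p0 | (~p4 | ~p4) & p1   — absorption
    = p4 & p1 | ~p4 & p1 & p0 | ~p4 & p1   — idempotence
    = p4 & p1 | ~p4 & p1   — absorption
    = p1   — distribution
Both reduce to p1, so they are equivalent.

Yes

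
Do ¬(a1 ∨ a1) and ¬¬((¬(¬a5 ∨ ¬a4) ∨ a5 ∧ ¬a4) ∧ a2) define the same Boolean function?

No

E1: ¬(a1 ∨ a1)
    = ¬a1   [idempotence]
E2: ¬¬((¬(¬a5 ∨ ¬a4) ∨ a5 ∧ ¬a4) ∧ a2)
    = ¬¬((a5 ∧ a4 ∨ a5 ∧ ¬a4) ∧ a2)   [De Morgan]
    = ¬¬(a5 ∧ a2)   [distribution]
    = a5 ∧ a2   [double negation]
These differ: at a1=0, a2=0, a4=0, a5=1, E1 = 1 but E2 = 0.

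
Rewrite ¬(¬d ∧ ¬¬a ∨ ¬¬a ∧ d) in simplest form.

¬a

¬(¬d ∧ ¬¬a ∨ ¬¬a ∧ d)
= ¬¬¬a   (distribution)
= ¬a   (double negation)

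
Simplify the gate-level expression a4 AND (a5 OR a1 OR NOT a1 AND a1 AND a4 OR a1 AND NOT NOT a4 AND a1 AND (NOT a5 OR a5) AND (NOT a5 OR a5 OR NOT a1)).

a4 AND (a5 OR a1)

a4 AND (a5 OR a1 OR NOT a1 AND a1 AND a4 OR a1 AND NOT NOT a4 AND a1 AND (NOT a5 OR a5) AND (NOT a5 OR a5 OR NOT a1))
= a4 AND (a5 OR a1 OR NOT a1 AND a1 AND a4 OR a1 AND NOT NOT a4 AND a1 AND (NOT a5 OR a5))   [absorption]
= a4 AND (a5 OR a1 OR NOT a1 AND a1 AND a4 OR a1 AND a4 AND a1 AND (NOT a5 OR a5))   [double negation]
= a4 AND (a5 OR a1 OR NOT a1 AND a1 AND a4 OR a1 AND a4 AND a1)   [complement / identity]
= a4 AND (a5 OR a1 OR a1 AND a4)   [distribution]
= a4 AND (a5 OR a1)   [absorption]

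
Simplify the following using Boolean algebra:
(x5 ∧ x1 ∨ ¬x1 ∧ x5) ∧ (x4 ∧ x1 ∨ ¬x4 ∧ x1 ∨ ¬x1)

(x5 ∧ x1 ∨ ¬x1 ∧ x5) ∧ (x4 ∧ x1 ∨ ¬x4 ∧ x1 ∨ ¬x1)
= (x5 ∧ x1 ∨ ¬x1 ∧ x5) ∧ ((x4 ∨ ¬x4) ∧ x1 ∨ ¬x1)   — distribution
= x5 ∧ ((x4 ∨ ¬x4) ∧ x1 ∨ ¬x1)   — distribution
= x5 ∧ (x1 ∨ ¬x1)   — complement / identity
= x5   — complement / identity

x5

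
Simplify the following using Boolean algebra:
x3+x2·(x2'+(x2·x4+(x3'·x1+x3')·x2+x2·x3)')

x3

x3+x2·(x2'+(x2·x4+(x3'·x1+x3')·x2+x2·x3)')
= x3+x2·(x2'+(x2·x4+x3'·x2+x2·x3)')   [absorption]
= x3+x2·(x2'+(x2·x4+x2)')   [distribution]
= x3+x2·(x2'+x2')   [absorption]
= x3+x2·x2'   [idempotence]
= x3   [complement / identity]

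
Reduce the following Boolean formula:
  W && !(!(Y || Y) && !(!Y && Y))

W && Y

W && !(!(Y || Y) && !(!Y && Y))
= W && (Y || Y || !Y && Y)   (De Morgan)
= W && (Y || !Y && Y)   (idempotence)
= W && Y   (complement / identity)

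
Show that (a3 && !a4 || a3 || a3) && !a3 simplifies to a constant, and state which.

(a3 && !a4 || a3 || a3) && !a3
= (a3 && !a4 || a3) && !a3   [idempotence]
= a3 && !a3   [absorption]
= false   [complement]

false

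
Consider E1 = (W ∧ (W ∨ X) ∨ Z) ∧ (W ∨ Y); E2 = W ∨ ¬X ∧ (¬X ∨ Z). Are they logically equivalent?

No

E1: (W ∧ (W ∨ X) ∨ Z) ∧ (W ∨ Y)
    = (W ∨ Z) ∧ (W ∨ Y)   — absorption
    = W ∨ Z ∧ Y   — distribution
E2: W ∨ ¬X ∧ (¬X ∨ Z)
    = W ∨ ¬X   — absorption
These differ: at W=0, X=0, Y=0, Z=0, E1 = 0 but E2 = 1.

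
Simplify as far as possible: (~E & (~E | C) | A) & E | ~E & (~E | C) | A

(~E & (~E | C) | A) & E | ~E & (~E | C) | A
= ~E & (~E | C) | A   [absorption]
= ~E | A   [absorption]

~E | A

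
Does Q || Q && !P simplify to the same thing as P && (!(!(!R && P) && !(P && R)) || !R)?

No

E1: Q || Q && !P
    = Q   — absorption
E2: P && (!(!(!R && P) && !(P && R)) || !R)
    = P && (!R && P || P && R || !R)   — De Morgan
    = P && (P || !R)   — distribution
    = P   — absorption
These differ: at P=0, Q=1, R=0, E1 = 1 but E2 = 0.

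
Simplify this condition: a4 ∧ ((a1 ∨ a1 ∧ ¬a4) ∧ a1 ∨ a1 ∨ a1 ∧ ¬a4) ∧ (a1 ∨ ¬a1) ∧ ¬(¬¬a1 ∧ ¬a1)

a4 ∧ ((a1 ∨ a1 ∧ ¬a4) ∧ a1 ∨ a1 ∨ a1 ∧ ¬a4) ∧ (a1 ∨ ¬a1) ∧ ¬(¬¬a1 ∧ ¬a1)
= a4 ∧ ((a1 ∨ a1 ∧ ¬a4) ∧ a1 ∨ a1 ∨ a1 ∧ ¬a4) ∧ (a1 ∨ ¬a1) ∧ (¬a1 ∨ a1)   (De Morgan)
= a4 ∧ (a1 ∨ a1 ∧ ¬a4) ∧ (a1 ∨ ¬a1) ∧ (¬a1 ∨ a1)   (absorption)
= a4 ∧ (a1 ∨ a1 ∧ ¬a4) ∧ (¬a1 ∨ a1)   (complement / identity)
= a4 ∧ (a1 ∨ a1 ∧ ¬a4)   (complement / identity)
= a4 ∧ a1   (absorption)

a4 ∧ a1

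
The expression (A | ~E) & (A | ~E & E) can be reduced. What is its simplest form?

(A | ~E) & (A | ~E & E)
= (A | ~E) & A   (complement / identity)
= A   (absorption)

A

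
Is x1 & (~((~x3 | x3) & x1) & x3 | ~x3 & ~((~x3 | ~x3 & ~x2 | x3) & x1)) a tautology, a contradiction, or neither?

x1 & (~((~x3 | x3) & x1) & x3 | ~x3 & ~((~x3 | ~x3 & ~x2 | x3) & x1))
= x1 & (~((~x3 | x3) & x1) & x3 | ~x3 & ~((~x3 | x3) & x1))
= x1 & ~((~x3 | x3) & x1)
= x1 & ~x1
= 0

contradiction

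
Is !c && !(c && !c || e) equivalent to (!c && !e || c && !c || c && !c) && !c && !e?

Yes

E1: !c && !(c && !c || e)
    = !c && !e   — complement / identity
E2: (!c && !e || c && !c || c && !c) && !c && !e
    = (!c && !e || c && !c) && !c && !e   — complement / identity
    = !c && !e && !c && !e   — complement / identity
    = !c && !e   — idempotence
Both reduce to !c && !e, so they are equivalent.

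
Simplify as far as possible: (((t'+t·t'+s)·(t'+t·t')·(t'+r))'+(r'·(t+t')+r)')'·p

(((t'+t·t'+s)·(t'+t·t')·(t'+r))'+(r'·(t+t')+r)')'·p
= (((t'+t·t'+s)·(t'+t·t')·(t'+r))'+(r'+r)')'·p
= (t'+t·t'+s)·(t'+t·t')·(t'+r)·(r'+r)·p
= (t'+t·t')·(t'+r)·(r'+r)·p
= t'·(t'+r)·(r'+r)·p
= t'·(t'+r)·p
= t'·p

t'·p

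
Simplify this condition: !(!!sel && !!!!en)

!(!!sel && !!!!en)
= !(!!sel && !!en)   [double negation]
= !sel || !en   [De Morgan]

!sel || !en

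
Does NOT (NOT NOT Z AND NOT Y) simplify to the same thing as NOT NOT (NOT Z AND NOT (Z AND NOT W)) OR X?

E1: NOT (NOT NOT Z AND NOT Y)
    = NOT Z OR Y
E2: NOT NOT (NOT Z AND NOT (Z AND NOT W)) OR X
    = NOT (Z OR Z AND NOT W) OR X
    = NOT Z OR X
These differ: at W=0, X=1, Y=0, Z=1, E1 = 0 but E2 = 1.

No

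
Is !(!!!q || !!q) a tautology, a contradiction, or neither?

contradiction

!(!!!q || !!q)
= !(!q || !!q)   — double negation
= q && !q   — De Morgan
= false   — complement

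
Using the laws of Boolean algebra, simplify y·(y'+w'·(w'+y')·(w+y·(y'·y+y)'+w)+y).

y·(y'+w'·(w'+y')·(w+y·(y'·y+y)'+w)+y)
= y·(y'+w'·(w'+y')·(w+y·y'+w)+y)
= y·(y'+w'·(w'+y')·(w+w)+y)
= y·(y'+w'·(w'+y')·w+y)
= y·(y'+w'·w+y)
= y·(y'+y)
= y

y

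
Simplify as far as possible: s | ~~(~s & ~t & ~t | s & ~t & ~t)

s | ~~(~s & ~t & ~t | s & ~t & ~t)
= s | ~~(~t & ~t)
= s | ~(t | t)
= s | ~t

s | ~t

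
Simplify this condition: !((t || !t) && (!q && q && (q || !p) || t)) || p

!t || p

!((t || !t) && (!q && q && (q || !p) || t)) || p
= !(!q && q && (q || !p) || t) || p   — complement / identity
= !(!q && q || t) || p   — absorption
= !t || p   — complement / identity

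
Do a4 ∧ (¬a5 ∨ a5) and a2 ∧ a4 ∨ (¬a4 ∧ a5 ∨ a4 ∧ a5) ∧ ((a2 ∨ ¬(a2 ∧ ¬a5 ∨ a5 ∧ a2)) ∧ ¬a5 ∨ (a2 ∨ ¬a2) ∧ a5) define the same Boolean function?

E1: a4 ∧ (¬a5 ∨ a5)
    = a4   [complement / identity]
E2: a2 ∧ a4 ∨ (¬a4 ∧ a5 ∨ a4 ∧ a5) ∧ ((a2 ∨ ¬(a2 ∧ ¬a5 ∨ a5 ∧ a2)) ∧ ¬a5 ∨ (a2 ∨ ¬a2) ∧ a5)
    = a2 ∧ a4 ∨ a5 ∧ ((a2 ∨ ¬(a2 ∧ ¬a5 ∨ a5 ∧ a2)) ∧ ¬a5 ∨ (a2 ∨ ¬a2) ∧ a5)   [distribution]
    = a2 ∧ a4 ∨ a5 ∧ ((a2 ∨ ¬a2) ∧ ¬a5 ∨ (a2 ∨ ¬a2) ∧ a5)   [distribution]
    = a2 ∧ a4 ∨ a5 ∧ (a2 ∨ ¬a2)   [distribution]
    = a2 ∧ a4 ∨ a5   [complement / identity]
These differ: at a2=1, a4=0, a5=1, E1 = 0 but E2 = 1.

No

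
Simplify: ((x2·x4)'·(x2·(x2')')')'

((x2·x4)'·(x2·(x2')')')'
= x2·x4+x2·(x2')'   [De Morgan]
= x2·x4+x2·x2   [double negation]
= x2·x4+x2   [idempotence]
= x2   [absorption]

x2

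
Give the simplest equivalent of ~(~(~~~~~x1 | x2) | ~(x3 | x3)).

~(~(~~~~~x1 | x2) | ~(x3 | x3))
= ~(~(~~~x1 | x2) | ~(x3 | x3))
= ~(~(~x1 | x2) | ~(x3 | x3))
= (~x1 | x2) & (x3 | x3)
= (~x1 | x2) & x3

(~x1 | x2) & x3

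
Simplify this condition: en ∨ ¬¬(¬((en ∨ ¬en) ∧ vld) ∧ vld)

en ∨ ¬¬(¬((en ∨ ¬en) ∧ vld) ∧ vld)
= en ∨ ¬¬(¬vld ∧ vld)   — complement / identity
= en ∨ ¬vld ∧ vld   — double negation
= en   — complement / identity

en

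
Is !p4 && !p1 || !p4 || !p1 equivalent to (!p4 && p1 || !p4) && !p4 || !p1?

E1: !p4 && !p1 || !p4 || !p1
    = !p4 || !p1   — absorption
E2: (!p4 && p1 || !p4) && !p4 || !p1
    = !p4 && !p4 || !p1   — absorption
    = !p4 || !p1   — idempotence
Both reduce to !p4 || !p1, so they are equivalent.

Yes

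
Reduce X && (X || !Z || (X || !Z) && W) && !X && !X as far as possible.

X && (X || !Z || (X || !Z) && W) && !X && !X
= X && (X || !Z) && !X && !X   (absorption)
= X && (X || !Z) && !X   (idempotence)
= X && !X   (absorption)
= false   (complement)

false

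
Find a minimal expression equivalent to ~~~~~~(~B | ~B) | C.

~~~~~~(~B | ~B) | C
= ~~~~(~B | ~B) | C
= ~~~~~B | C
= ~~~B | C
= ~B | C

~B | C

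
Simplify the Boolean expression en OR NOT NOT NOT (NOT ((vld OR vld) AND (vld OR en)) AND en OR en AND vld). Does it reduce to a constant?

en OR NOT NOT NOT (NOT ((vld OR vld) AND (vld OR en)) AND en OR en AND vld)
= en OR NOT NOT NOT (NOT (vld AND en OR vld) AND en OR en AND vld)   [distribution]
= en OR NOT (NOT (vld AND en OR vld) AND en OR en AND vld)   [double negation]
= en OR NOT (NOT vld AND en OR en AND vld)   [absorption]
= en OR NOT en   [distribution]
= TRUE   [complement]

TRUE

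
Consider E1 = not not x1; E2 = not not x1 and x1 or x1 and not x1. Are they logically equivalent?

Yes

E1: not not x1
    = x1
E2: not not x1 and x1 or x1 and not x1
    = x1 and x1 or x1 and not x1
    = x1
Both reduce to x1, so they are equivalent.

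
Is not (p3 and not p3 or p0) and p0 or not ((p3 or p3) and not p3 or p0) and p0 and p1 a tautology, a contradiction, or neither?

not (p3 and not p3 or p0) and p0 or not ((p3 or p3) and not p3 or p0) and p0 and p1
= not (p3 and not p3 or p0) and p0 or not (p3 and not p3 or p0) and p0 and p1   (idempotence)
= not (p3 and not p3 or p0) and p0   (absorption)
= not p0 and p0   (complement / identity)
= False   (complement)

contradiction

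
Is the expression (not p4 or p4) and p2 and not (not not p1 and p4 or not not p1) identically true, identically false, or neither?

neither

(not p4 or p4) and p2 and not (not not p1 and p4 or not not p1)
= (not p4 or p4) and p2 and not not not p1
= (not p4 or p4) and p2 and not p1
= p2 and not p1
This depends on p1, p2, so it is not a constant.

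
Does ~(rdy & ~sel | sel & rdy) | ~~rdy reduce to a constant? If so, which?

~(rdy & ~sel | sel & rdy) | ~~rdy
= ~rdy | ~~rdy   — distribution
= ~rdy | rdy   — double negation
= 1   — complement

yes, True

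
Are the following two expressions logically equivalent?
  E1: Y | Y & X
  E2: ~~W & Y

No

E1: Y | Y & X
    = Y
E2: ~~W & Y
    = W & Y
These differ: at W=0, X=1, Y=1, E1 = 1 but E2 = 0.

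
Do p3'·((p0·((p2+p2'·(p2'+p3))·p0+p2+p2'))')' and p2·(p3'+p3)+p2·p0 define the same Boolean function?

E1: p3'·((p0·((p2+p2'·(p2'+p3))·p0+p2+p2'))')'
    = p3'·p0·((p2+p2'·(p2'+p3))·p0+p2+p2')   [double negation]
    = p3'·p0·((p2+p2')·p0+p2+p2')   [absorption]
    = p3'·p0·(p2+p2')   [absorption]
    = p3'·p0   [complement / identity]
E2: p2·(p3'+p3)+p2·p0
    = p2+p2·p0   [complement / identity]
    = p2   [absorption]
These differ: at p0=1, p2=1, p3=1, E1 = 0 but E2 = 1.

No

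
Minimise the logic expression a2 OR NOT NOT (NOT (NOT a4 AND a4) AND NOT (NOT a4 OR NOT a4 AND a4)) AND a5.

a2 OR a4 AND a5

a2 OR NOT NOT (NOT (NOT a4 AND a4) AND NOT (NOT a4 OR NOT a4 AND a4)) AND a5
= a2 OR NOT (NOT a4 AND a4 OR NOT a4 OR NOT a4 AND a4) AND a5   (De Morgan)
= a2 OR NOT (NOT a4 OR NOT a4 AND a4) AND a5   (complement / identity)
= a2 OR NOT NOT a4 AND a5   (complement / identity)
= a2 OR a4 AND a5   (double negation)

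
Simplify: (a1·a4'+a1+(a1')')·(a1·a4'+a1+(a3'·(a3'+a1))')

(a1·a4'+a1+(a1')')·(a1·a4'+a1+(a3'·(a3'+a1))')
= a1·a4'+a1+(a1')'·(a3'·(a3'+a1))'   — distribution
= a1·a4'+a1+(a1')'·(a3')'   — absorption
= a1+(a1')'·(a3')'   — absorption
= a1+a1·(a3')'   — double negation
= a1+a1·a3   — double negation
= a1   — absorption

a1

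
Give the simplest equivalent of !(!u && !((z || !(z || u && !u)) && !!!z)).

u || !z

!(!u && !((z || !(z || u && !u)) && !!!z))
= !(!u && !((z || !(z || u && !u)) && !z))
= !(!u && !((z || !z) && !z))
= !(!u && !!z)
= u || !z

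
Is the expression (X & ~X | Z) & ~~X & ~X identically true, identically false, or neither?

identically false

(X & ~X | Z) & ~~X & ~X
= (X & ~X | Z) & X & ~X   (double negation)
= X & ~X   (absorption)
= 0   (complement)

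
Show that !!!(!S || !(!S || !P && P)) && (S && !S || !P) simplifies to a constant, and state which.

false

!!!(!S || !(!S || !P && P)) && (S && !S || !P)
= !!!(!S || !!S) && (S && !S || !P)   — complement / identity
= !!(S && !S) && (S && !S || !P)   — De Morgan
= S && !S && (S && !S || !P)   — double negation
= S && !S   — absorption
= false   — complement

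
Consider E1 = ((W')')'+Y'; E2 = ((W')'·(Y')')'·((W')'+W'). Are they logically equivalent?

Yes

E1: ((W')')'+Y'
    = W'+Y'   [double negation]
E2: ((W')'·(Y')')'·((W')'+W')
    = ((W')'·(Y')')'·(W+W')   [double negation]
    = (W'+Y')·(W+W')   [De Morgan]
    = W'+Y'   [complement / identity]
Both reduce to W'+Y', so they are equivalent.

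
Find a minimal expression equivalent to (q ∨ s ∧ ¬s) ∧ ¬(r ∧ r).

(q ∨ s ∧ ¬s) ∧ ¬(r ∧ r)
= q ∧ ¬(r ∧ r)   [complement / identity]
= q ∧ ¬r   [idempotence]

q ∧ ¬r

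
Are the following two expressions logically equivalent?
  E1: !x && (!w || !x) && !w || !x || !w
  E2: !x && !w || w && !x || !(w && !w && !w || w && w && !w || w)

E1: !x && (!w || !x) && !w || !x || !w
    = !x && !w || !x || !w   (absorption)
    = !x || !w   (absorption)
E2: !x && !w || w && !x || !(w && !w && !w || w && w && !w || w)
    = !x || !(w && !w && !w || w && w && !w || w)   (distribution)
    = !x || !(w && !w || w)   (distribution)
    = !x || !w   (complement / identity)
Both reduce to !x || !w, so they are equivalent.

Yes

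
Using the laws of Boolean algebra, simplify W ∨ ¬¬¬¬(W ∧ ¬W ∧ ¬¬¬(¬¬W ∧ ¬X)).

W ∨ ¬¬¬¬(W ∧ ¬W ∧ ¬¬¬(¬¬W ∧ ¬X))
= W ∨ ¬¬(W ∧ ¬W ∧ ¬¬¬(¬¬W ∧ ¬X))   — double negation
= W ∨ ¬¬(W ∧ ¬W ∧ ¬(¬¬W ∧ ¬X))   — double negation
= W ∨ ¬¬(W ∧ ¬W ∧ (¬W ∨ X))   — De Morgan
= W ∨ W ∧ ¬W ∧ (¬W ∨ X)   — double negation
= W ∨ W ∧ ¬W   — absorption
= W   — complement / identity

W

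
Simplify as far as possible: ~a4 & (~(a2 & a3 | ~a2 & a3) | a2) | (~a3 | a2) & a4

~a3 | a2

~a4 & (~(a2 & a3 | ~a2 & a3) | a2) | (~a3 | a2) & a4
= ~a4 & (~a3 | a2) | (~a3 | a2) & a4   — distribution
= ~a3 | a2   — distribution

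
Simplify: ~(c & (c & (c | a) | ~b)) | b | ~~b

~c | b

~(c & (c & (c | a) | ~b)) | b | ~~b
= ~(c & (c & (c | a) | ~b)) | b | b
= ~(c & (c | ~b)) | b | b
= ~(c & (c | ~b)) | b
= ~c | b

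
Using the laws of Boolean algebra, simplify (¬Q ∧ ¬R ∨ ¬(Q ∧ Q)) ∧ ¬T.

¬Q ∧ ¬T

(¬Q ∧ ¬R ∨ ¬(Q ∧ Q)) ∧ ¬T
= (¬Q ∧ ¬R ∨ ¬Q) ∧ ¬T
= ¬Q ∧ ¬T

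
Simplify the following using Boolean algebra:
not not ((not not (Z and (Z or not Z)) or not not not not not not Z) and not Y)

Z and not Y

not not ((not not (Z and (Z or not Z)) or not not not not not not Z) and not Y)
= not not ((not not Z or not not not not not not Z) and not Y)   [complement / identity]
= not not ((not not Z or not not not not Z) and not Y)   [double negation]
= (not not Z or not not not not Z) and not Y   [double negation]
= (not not Z or not not Z) and not Y   [double negation]
= not not Z and not Y   [idempotence]
= Z and not Y   [double negation]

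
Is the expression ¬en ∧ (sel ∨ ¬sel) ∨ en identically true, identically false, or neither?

identically true

¬en ∧ (sel ∨ ¬sel) ∨ en
= ¬en ∨ en   [complement / identity]
= True   [complement]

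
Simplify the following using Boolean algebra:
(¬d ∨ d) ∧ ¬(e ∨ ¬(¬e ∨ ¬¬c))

(¬d ∨ d) ∧ ¬(e ∨ ¬(¬e ∨ ¬¬c))
= (¬d ∨ d) ∧ ¬(e ∨ e ∧ ¬c)   (De Morgan)
= ¬(e ∨ e ∧ ¬c)   (complement / identity)
= ¬e   (absorption)

¬e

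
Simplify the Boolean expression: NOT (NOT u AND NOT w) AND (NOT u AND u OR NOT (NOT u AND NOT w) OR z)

NOT (NOT u AND NOT w) AND (NOT u AND u OR NOT (NOT u AND NOT w) OR z)
= NOT (NOT u AND NOT w) AND (NOT (NOT u AND NOT w) OR z)   [complement / identity]
= NOT (NOT u AND NOT w)   [absorption]
= u OR w   [De Morgan]

u OR w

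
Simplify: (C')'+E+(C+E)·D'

C+E

(C')'+E+(C+E)·D'
= C+E+(C+E)·D'   [double negation]
= C+E   [absorption]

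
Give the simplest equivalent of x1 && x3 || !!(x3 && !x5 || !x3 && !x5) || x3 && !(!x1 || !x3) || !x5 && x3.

x1 && x3 || !!(x3 && !x5 || !x3 && !x5) || x3 && !(!x1 || !x3) || !x5 && x3
= x1 && x3 || !!(x3 && !x5 || !x3 && !x5) || x3 && x1 && x3 || !x5 && x3   [De Morgan]
= x1 && x3 || !!(!x5 && (x3 || !x3)) || x3 && x1 && x3 || !x5 && x3   [distribution]
= x1 && x3 || !x5 && (x3 || !x3) || x3 && x1 && x3 || !x5 && x3   [double negation]
= x1 && x3 || !x5 || x3 && x1 && x3 || !x5 && x3   [complement / identity]
= x1 && x3 || !x5 || (x1 && x3 || !x5) && x3   [distribution]
= x1 && x3 || !x5   [absorption]

x1 && x3 || !x5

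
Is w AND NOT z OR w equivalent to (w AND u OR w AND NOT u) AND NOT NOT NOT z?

E1: w AND NOT z OR w
    = w   — absorption
E2: (w AND u OR w AND NOT u) AND NOT NOT NOT z
    = (w AND u OR w AND NOT u) AND NOT z   — double negation
    = w AND NOT z   — distribution
These differ: at u=0, w=1, z=1, E1 = 1 but E2 = 0.

No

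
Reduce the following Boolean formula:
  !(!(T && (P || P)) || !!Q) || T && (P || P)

!(!(T && (P || P)) || !!Q) || T && (P || P)
= T && (P || P) && !Q || T && (P || P)   (De Morgan)
= T && (P || P)   (absorption)
= T && P   (idempotence)

T && P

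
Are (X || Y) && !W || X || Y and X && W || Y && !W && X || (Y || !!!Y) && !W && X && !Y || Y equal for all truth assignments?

Yes

E1: (X || Y) && !W || X || Y
    = X || Y
E2: X && W || Y && !W && X || (Y || !!!Y) && !W && X && !Y || Y
    = X && W || Y && !W && X || (Y || !Y) && !W && X && !Y || Y
    = X && W || Y && !W && X || !W && X && !Y || Y
    = X && W || !W && X || Y
    = X || Y
Both reduce to X || Y, so they are equivalent.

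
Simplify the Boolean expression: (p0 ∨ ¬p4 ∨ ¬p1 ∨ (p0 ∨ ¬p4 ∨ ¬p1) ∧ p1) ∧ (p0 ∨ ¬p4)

p0 ∨ ¬p4

(p0 ∨ ¬p4 ∨ ¬p1 ∨ (p0 ∨ ¬p4 ∨ ¬p1) ∧ p1) ∧ (p0 ∨ ¬p4)
= (p0 ∨ ¬p4 ∨ ¬p1) ∧ (p0 ∨ ¬p4)   (absorption)
= p0 ∨ ¬p4   (absorption)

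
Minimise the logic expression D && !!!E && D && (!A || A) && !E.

D && !!!E && D && (!A || A) && !E
= D && !E && D && (!A || A) && !E
= D && !E && D && !E
= D && !E

D && !E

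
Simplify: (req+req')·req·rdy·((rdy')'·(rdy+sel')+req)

req·rdy

(req+req')·req·rdy·((rdy')'·(rdy+sel')+req)
= req·rdy·((rdy')'·(rdy+sel')+req)   [complement / identity]
= req·rdy·(rdy·(rdy+sel')+req)   [double negation]
= req·rdy·(rdy+req)   [absorption]
= req·rdy   [absorption]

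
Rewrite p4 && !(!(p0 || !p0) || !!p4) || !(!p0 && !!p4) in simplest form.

p4 && !(!(p0 || !p0) || !!p4) || !(!p0 && !!p4)
= p4 && (p0 || !p0) && !p4 || !(!p0 && !!p4)
= p4 && !p4 || !(!p0 && !!p4)
= !(!p0 && !!p4)
= p0 || !p4

p0 || !p4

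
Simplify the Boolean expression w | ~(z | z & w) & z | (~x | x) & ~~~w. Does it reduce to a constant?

1

w | ~(z | z & w) & z | (~x | x) & ~~~w
= w | ~(z | z & w) & z | (~x | x) & ~w
= w | ~z & z | (~x | x) & ~w
= w | ~z & z | ~w
= w | ~w
= 1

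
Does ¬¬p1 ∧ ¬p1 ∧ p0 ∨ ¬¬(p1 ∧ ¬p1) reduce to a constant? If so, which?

¬¬p1 ∧ ¬p1 ∧ p0 ∨ ¬¬(p1 ∧ ¬p1)
= ¬¬p1 ∧ ¬p1 ∧ p0 ∨ p1 ∧ ¬p1   (double negation)
= p1 ∧ ¬p1 ∧ p0 ∨ p1 ∧ ¬p1   (double negation)
= p1 ∧ ¬p1   (absorption)
= False   (complement)

yes, False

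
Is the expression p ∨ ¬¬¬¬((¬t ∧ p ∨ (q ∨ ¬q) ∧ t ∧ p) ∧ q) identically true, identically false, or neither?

p ∨ ¬¬¬¬((¬t ∧ p ∨ (q ∨ ¬q) ∧ t ∧ p) ∧ q)
= p ∨ ¬¬¬¬((¬t ∧ p ∨ t ∧ p) ∧ q)   (complement / identity)
= p ∨ ¬¬¬¬(p ∧ q)   (distribution)
= p ∨ ¬¬(p ∧ q)   (double negation)
= p ∨ p ∧ q   (double negation)
= p   (absorption)
This depends on p, so it is not a constant.

neither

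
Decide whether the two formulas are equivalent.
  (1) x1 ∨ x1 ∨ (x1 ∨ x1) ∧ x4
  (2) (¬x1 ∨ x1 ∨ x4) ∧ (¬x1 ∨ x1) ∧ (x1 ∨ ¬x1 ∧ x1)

E1: x1 ∨ x1 ∨ (x1 ∨ x1) ∧ x4
    = x1 ∨ x1 ∨ x1 ∧ x4   (idempotence)
    = x1 ∨ x1   (absorption)
    = x1   (idempotence)
E2: (¬x1 ∨ x1 ∨ x4) ∧ (¬x1 ∨ x1) ∧ (x1 ∨ ¬x1 ∧ x1)
    = (¬x1 ∨ x1) ∧ (x1 ∨ ¬x1 ∧ x1)   (absorption)
    = x1 ∨ ¬x1 ∧ x1   (complement / identity)
    = x1   (complement / identity)
Both reduce to x1, so they are equivalent.

Yes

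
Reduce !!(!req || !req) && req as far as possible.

false

!!(!req || !req) && req
= !(req && req) && req   (De Morgan)
= !req && req   (idempotence)
= false   (complement)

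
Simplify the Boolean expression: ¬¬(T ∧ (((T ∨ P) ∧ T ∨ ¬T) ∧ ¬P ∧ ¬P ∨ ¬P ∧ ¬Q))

¬¬(T ∧ (((T ∨ P) ∧ T ∨ ¬T) ∧ ¬P ∧ ¬P ∨ ¬P ∧ ¬Q))
= ¬¬(T ∧ ((T ∨ ¬T) ∧ ¬P ∧ ¬P ∨ ¬P ∧ ¬Q))   (absorption)
= ¬¬(T ∧ ((T ∨ ¬T) ∧ ¬P ∨ ¬P ∧ ¬Q))   (idempotence)
= ¬¬(T ∧ (¬P ∨ ¬P ∧ ¬Q))   (complement / identity)
= T ∧ (¬P ∨ ¬P ∧ ¬Q)   (double negation)
= T ∧ ¬P   (absorption)

T ∧ ¬P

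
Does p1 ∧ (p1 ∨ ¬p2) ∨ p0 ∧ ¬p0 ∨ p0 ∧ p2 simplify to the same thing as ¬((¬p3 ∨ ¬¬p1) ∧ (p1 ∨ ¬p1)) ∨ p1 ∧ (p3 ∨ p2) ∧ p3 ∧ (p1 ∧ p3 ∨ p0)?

E1: p1 ∧ (p1 ∨ ¬p2) ∨ p0 ∧ ¬p0 ∨ p0 ∧ p2
    = p1 ∨ p0 ∧ ¬p0 ∨ p0 ∧ p2   — absorption
    = p1 ∨ p0 ∧ p2   — complement / identity
E2: ¬((¬p3 ∨ ¬¬p1) ∧ (p1 ∨ ¬p1)) ∨ p1 ∧ (p3 ∨ p2) ∧ p3 ∧ (p1 ∧ p3 ∨ p0)
    = ¬(¬p3 ∨ ¬¬p1) ∨ p1 ∧ (p3 ∨ p2) ∧ p3 ∧ (p1 ∧ p3 ∨ p0)   — complement / identity
    = ¬(¬p3 ∨ ¬¬p1) ∨ p1 ∧ p3 ∧ (p1 ∧ p3 ∨ p0)   — absorption
    = ¬(¬p3 ∨ ¬¬p1) ∨ p1 ∧ p3   — absorption
    = p3 ∧ ¬p1 ∨ p1 ∧ p3   — De Morgan
    = p3   — distribution
These differ: at p0=0, p1=1, p2=1, p3=0, E1 = 1 but E2 = 0.

No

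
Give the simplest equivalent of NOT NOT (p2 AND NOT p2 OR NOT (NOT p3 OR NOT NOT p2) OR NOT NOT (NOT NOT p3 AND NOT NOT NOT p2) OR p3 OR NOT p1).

p3 OR NOT p1

NOT NOT (p2 AND NOT p2 OR NOT (NOT p3 OR NOT NOT p2) OR NOT NOT (NOT NOT p3 AND NOT NOT NOT p2) OR p3 OR NOT p1)
= NOT NOT (NOT (NOT p3 OR NOT NOT p2) OR NOT NOT (NOT NOT p3 AND NOT NOT NOT p2) OR p3 OR NOT p1)   [complement / identity]
= NOT NOT (NOT (NOT p3 OR NOT NOT p2) OR NOT (NOT p3 OR NOT NOT p2) OR p3 OR NOT p1)   [De Morgan]
= NOT NOT (NOT (NOT p3 OR NOT NOT p2) OR p3 OR NOT p1)   [idempotence]
= NOT NOT (p3 AND NOT p2 OR p3 OR NOT p1)   [De Morgan]
= p3 AND NOT p2 OR p3 OR NOT p1   [double negation]
= p3 OR NOT p1   [absorption]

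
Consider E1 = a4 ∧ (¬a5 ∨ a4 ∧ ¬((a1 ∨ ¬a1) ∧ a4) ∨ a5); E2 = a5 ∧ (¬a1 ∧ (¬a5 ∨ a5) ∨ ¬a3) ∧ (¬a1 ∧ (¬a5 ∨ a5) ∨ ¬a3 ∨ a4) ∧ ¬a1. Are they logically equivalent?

No

E1: a4 ∧ (¬a5 ∨ a4 ∧ ¬((a1 ∨ ¬a1) ∧ a4) ∨ a5)
    = a4 ∧ (¬a5 ∨ a4 ∧ ¬a4 ∨ a5)   — complement / identity
    = a4 ∧ (¬a5 ∨ a5)   — complement / identity
    = a4   — complement / identity
E2: a5 ∧ (¬a1 ∧ (¬a5 ∨ a5) ∨ ¬a3) ∧ (¬a1 ∧ (¬a5 ∨ a5) ∨ ¬a3 ∨ a4) ∧ ¬a1
    = a5 ∧ (¬a1 ∧ (¬a5 ∨ a5) ∨ ¬a3) ∧ ¬a1   — absorption
    = a5 ∧ (¬a1 ∨ ¬a3) ∧ ¬a1   — complement / identity
    = a5 ∧ ¬a1   — absorption
These differ: at a1=1, a3=0, a4=1, a5=0, E1 = 1 but E2 = 0.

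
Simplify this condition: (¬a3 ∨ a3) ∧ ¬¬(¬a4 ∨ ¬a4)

¬a4

(¬a3 ∨ a3) ∧ ¬¬(¬a4 ∨ ¬a4)
= (¬a3 ∨ a3) ∧ ¬¬¬a4   (idempotence)
= (¬a3 ∨ a3) ∧ ¬a4   (double negation)
= ¬a4   (complement / identity)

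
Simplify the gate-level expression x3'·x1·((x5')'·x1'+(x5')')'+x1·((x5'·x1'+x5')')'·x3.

x3'·x1·((x5')'·x1'+(x5')')'+x1·((x5'·x1'+x5')')'·x3
= x3'·x1·((x5')')'+x1·((x5'·x1'+x5')')'·x3
= x3'·x1·((x5')')'+x1·((x5')')'·x3
= x1·((x5')')'
= x1·x5'

x1·x5'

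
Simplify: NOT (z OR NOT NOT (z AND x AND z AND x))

NOT (z OR NOT NOT (z AND x AND z AND x))
= NOT (z OR z AND x AND z AND x)   (double negation)
= NOT (z OR z AND x)   (idempotence)
= NOT z   (absorption)

NOT z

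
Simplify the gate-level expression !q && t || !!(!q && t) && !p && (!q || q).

!q && t || !!(!q && t) && !p && (!q || q)
= !q && t || !q && t && !p && (!q || q)   [double negation]
= !q && t || !q && t && !p   [complement / identity]
= !q && t   [absorption]

!q && t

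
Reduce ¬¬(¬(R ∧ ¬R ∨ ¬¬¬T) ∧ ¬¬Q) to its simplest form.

¬¬(¬(R ∧ ¬R ∨ ¬¬¬T) ∧ ¬¬Q)
= ¬(R ∧ ¬R ∨ ¬¬¬T ∨ ¬Q)   — De Morgan
= ¬(¬¬¬T ∨ ¬Q)   — complement / identity
= ¬(¬T ∨ ¬Q)   — double negation
= T ∧ Q   — De Morgan

T ∧ Q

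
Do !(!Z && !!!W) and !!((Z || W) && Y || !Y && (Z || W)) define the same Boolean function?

E1: !(!Z && !!!W)
    = Z || !!W   (De Morgan)
    = Z || W   (double negation)
E2: !!((Z || W) && Y || !Y && (Z || W))
    = (Z || W) && Y || !Y && (Z || W)   (double negation)
    = Z || W   (distribution)
Both reduce to Z || W, so they are equivalent.

Yes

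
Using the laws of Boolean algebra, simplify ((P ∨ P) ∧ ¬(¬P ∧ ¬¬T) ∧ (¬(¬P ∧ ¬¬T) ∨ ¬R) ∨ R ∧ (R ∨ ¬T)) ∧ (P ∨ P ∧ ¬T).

((P ∨ P) ∧ ¬(¬P ∧ ¬¬T) ∧ (¬(¬P ∧ ¬¬T) ∨ ¬R) ∨ R ∧ (R ∨ ¬T)) ∧ (P ∨ P ∧ ¬T)
= ((P ∨ P) ∧ ¬(¬P ∧ ¬¬T) ∨ R ∧ (R ∨ ¬T)) ∧ (P ∨ P ∧ ¬T)   (absorption)
= ((P ∨ P) ∧ (P ∨ ¬T) ∨ R ∧ (R ∨ ¬T)) ∧ (P ∨ P ∧ ¬T)   (De Morgan)
= ((P ∨ P) ∧ (P ∨ ¬T) ∨ R) ∧ (P ∨ P ∧ ¬T)   (absorption)
= (P ∨ P ∧ ¬T ∨ R) ∧ (P ∨ P ∧ ¬T)   (distribution)
= P ∨ P ∧ ¬T   (absorption)
= P   (absorption)

P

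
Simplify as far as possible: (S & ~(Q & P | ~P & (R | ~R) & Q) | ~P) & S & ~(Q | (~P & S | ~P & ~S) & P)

S & ~Q

(S & ~(Q & P | ~P & (R | ~R) & Q) | ~P) & S & ~(Q | (~P & S | ~P & ~S) & P)
= (S & ~(Q & P | ~P & Q) | ~P) & S & ~(Q | (~P & S | ~P & ~S) & P)   [complement / identity]
= (S & ~(Q & P | ~P & Q) | ~P) & S & ~(Q | ~P & P)   [distribution]
= (S & ~Q | ~P) & S & ~(Q | ~P & P)   [distribution]
= (S & ~Q | ~P) & S & ~Q   [complement / identity]
= S & ~Q   [absorption]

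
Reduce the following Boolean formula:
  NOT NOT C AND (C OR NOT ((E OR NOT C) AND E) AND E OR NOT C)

NOT NOT C AND (C OR NOT ((E OR NOT C) AND E) AND E OR NOT C)
= NOT NOT C AND (C OR NOT E AND E OR NOT C)   [absorption]
= NOT NOT C AND (C OR NOT C)   [complement / identity]
= NOT NOT C   [complement / identity]
= C   [double negation]

C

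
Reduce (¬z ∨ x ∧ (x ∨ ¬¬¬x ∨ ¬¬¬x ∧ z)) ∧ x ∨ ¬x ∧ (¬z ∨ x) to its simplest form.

¬z ∨ x

(¬z ∨ x ∧ (x ∨ ¬¬¬x ∨ ¬¬¬x ∧ z)) ∧ x ∨ ¬x ∧ (¬z ∨ x)
= (¬z ∨ x ∧ (x ∨ ¬¬¬x)) ∧ x ∨ ¬x ∧ (¬z ∨ x)
= (¬z ∨ x ∧ (x ∨ ¬x)) ∧ x ∨ ¬x ∧ (¬z ∨ x)
= (¬z ∨ x) ∧ x ∨ ¬x ∧ (¬z ∨ x)
= ¬z ∨ x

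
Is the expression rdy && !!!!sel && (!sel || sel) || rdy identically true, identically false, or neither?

neither

rdy && !!!!sel && (!sel || sel) || rdy
= rdy && !!sel && (!sel || sel) || rdy   (double negation)
= rdy && sel && (!sel || sel) || rdy   (double negation)
= rdy && sel || rdy   (complement / identity)
= rdy   (absorption)
This depends on rdy, so it is not a constant.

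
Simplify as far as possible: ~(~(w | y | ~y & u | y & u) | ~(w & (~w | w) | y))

~(~(w | y | ~y & u | y & u) | ~(w & (~w | w) | y))
= ~(~(w | y | u) | ~(w & (~w | w) | y))
= (w | y | u) & (w & (~w | w) | y)
= (w | y | u) & (w | y)
= w | y

w | y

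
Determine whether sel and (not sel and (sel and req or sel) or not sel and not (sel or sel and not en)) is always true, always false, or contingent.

always false

sel and (not sel and (sel and req or sel) or not sel and not (sel or sel and not en))
= sel and (not sel and (sel and req or sel) or not sel and not sel)   — absorption
= sel and (not sel and sel or not sel and not sel)   — absorption
= sel and not sel   — distribution
= False   — complement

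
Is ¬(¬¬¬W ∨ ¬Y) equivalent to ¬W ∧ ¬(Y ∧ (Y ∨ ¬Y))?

No

E1: ¬(¬¬¬W ∨ ¬Y)
    = ¬(¬W ∨ ¬Y)   (double negation)
    = W ∧ Y   (De Morgan)
E2: ¬W ∧ ¬(Y ∧ (Y ∨ ¬Y))
    = ¬W ∧ ¬Y   (complement / identity)
These differ: at W=0, Y=0, E1 = 0 but E2 = 1.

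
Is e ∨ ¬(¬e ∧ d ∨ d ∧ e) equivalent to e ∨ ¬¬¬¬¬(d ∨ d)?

Yes

E1: e ∨ ¬(¬e ∧ d ∨ d ∧ e)
    = e ∨ ¬d   (distribution)
E2: e ∨ ¬¬¬¬¬(d ∨ d)
    = e ∨ ¬¬¬¬¬d   (idempotence)
    = e ∨ ¬¬¬d   (double negation)
    = e ∨ ¬d   (double negation)
Both reduce to e ∨ ¬d, so they are equivalent.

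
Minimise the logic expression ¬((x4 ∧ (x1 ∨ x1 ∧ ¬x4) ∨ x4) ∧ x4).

¬x4

¬((x4 ∧ (x1 ∨ x1 ∧ ¬x4) ∨ x4) ∧ x4)
= ¬((x4 ∧ x1 ∨ x4) ∧ x4)   (absorption)
= ¬(x4 ∧ x4)   (absorption)
= ¬x4   (idempotence)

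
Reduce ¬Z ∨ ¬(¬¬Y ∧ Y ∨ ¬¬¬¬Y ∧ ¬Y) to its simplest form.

¬Z ∨ ¬(¬¬Y ∧ Y ∨ ¬¬¬¬Y ∧ ¬Y)
= ¬Z ∨ ¬(¬¬Y ∧ Y ∨ ¬¬Y ∧ ¬Y)   — double negation
= ¬Z ∨ ¬¬¬Y   — distribution
= ¬Z ∨ ¬Y   — double negation

¬Z ∨ ¬Y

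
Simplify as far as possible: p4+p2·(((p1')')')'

p4+p2·p1

p4+p2·(((p1')')')'
= p4+p2·(p1')'   — double negation
= p4+p2·p1   — double negation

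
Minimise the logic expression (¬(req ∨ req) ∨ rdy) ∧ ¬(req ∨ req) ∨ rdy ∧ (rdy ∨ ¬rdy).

(¬(req ∨ req) ∨ rdy) ∧ ¬(req ∨ req) ∨ rdy ∧ (rdy ∨ ¬rdy)
= (¬(req ∨ req) ∨ rdy) ∧ ¬(req ∨ req) ∨ rdy   — complement / identity
= ¬(req ∨ req) ∨ rdy   — absorption
= ¬req ∨ rdy   — idempotence

¬req ∨ rdy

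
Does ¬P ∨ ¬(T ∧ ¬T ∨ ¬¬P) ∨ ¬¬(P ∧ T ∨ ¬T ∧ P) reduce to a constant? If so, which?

¬P ∨ ¬(T ∧ ¬T ∨ ¬¬P) ∨ ¬¬(P ∧ T ∨ ¬T ∧ P)
= ¬P ∨ ¬(T ∧ ¬T ∨ P) ∨ ¬¬(P ∧ T ∨ ¬T ∧ P)   [double negation]
= ¬P ∨ ¬P ∨ ¬¬(P ∧ T ∨ ¬T ∧ P)   [complement / identity]
= ¬P ∨ ¬P ∨ P ∧ T ∨ ¬T ∧ P   [double negation]
= ¬P ∨ ¬P ∨ P   [distribution]
= ¬P ∨ P   [idempotence]
= True   [complement]

yes, True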